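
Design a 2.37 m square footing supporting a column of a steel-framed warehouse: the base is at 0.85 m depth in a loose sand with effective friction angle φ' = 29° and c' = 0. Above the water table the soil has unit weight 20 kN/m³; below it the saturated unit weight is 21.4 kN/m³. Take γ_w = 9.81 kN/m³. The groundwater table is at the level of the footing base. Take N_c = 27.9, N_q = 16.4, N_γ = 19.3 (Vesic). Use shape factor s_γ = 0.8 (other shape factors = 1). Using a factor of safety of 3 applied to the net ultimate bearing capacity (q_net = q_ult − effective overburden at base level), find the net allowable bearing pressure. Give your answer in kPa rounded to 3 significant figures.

Overburden at base level: q = 20 × 0.85 = 17 kPa.
Below the base the soil is submerged, so the ½γBN_γ term uses γ' = 21.4 − 9.81 = 11.59 kN/m³.
Surcharge term q·N_q = 17 × 16.4 = 278.8 kPa; self-weight term 0.5·γ·B·N_γ·s_γ = 0.5 × 11.59 × 2.37 × 19.3 × 0.8 = 212.06 kPa.
q_ult = 278.8 + 212.06 = 490.86 kPa.
Net ultimate: q_net = 490.86 − 17 = 473.86 kPa.
q_all(net) = 473.86 / 3 = 157.95 kPa.

q_all(net) ≈ 158 kPa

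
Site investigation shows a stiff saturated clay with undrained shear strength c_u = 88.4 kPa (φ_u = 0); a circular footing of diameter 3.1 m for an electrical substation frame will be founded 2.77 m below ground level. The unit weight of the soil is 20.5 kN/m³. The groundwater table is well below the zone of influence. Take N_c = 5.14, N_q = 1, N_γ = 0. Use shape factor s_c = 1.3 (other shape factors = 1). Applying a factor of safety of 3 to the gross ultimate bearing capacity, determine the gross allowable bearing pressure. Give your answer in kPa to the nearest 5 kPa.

q_all ≈ 215 kPa

Overburden at base level: q = 20.5 × 2.77 = 56.785 kPa.
Cohesion term c·N_c·s_c = 88.4 × 5.14 × 1.3 = 590.69 kPa; surcharge term q·N_q = 56.785 × 1 = 56.785 kPa.
q_ult = 590.69 + 56.785 = 647.47 kPa.
q_all = q_ult / FS = 647.47 / 3 = 215.82 kPa.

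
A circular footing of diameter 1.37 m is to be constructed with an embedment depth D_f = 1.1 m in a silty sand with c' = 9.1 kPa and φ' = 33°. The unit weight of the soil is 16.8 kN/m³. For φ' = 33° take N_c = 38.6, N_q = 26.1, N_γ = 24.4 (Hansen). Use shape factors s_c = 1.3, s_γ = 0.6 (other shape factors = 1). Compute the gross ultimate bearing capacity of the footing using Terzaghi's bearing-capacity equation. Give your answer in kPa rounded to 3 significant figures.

Overburden at base level: q = 16.8 × 1.1 = 18.48 kPa.
Cohesion term c·N_c·s_c = 9.1 × 38.6 × 1.3 = 456.64 kPa; surcharge term q·N_q = 18.48 × 26.1 = 482.33 kPa; self-weight term 0.5·γ·B·N_γ·s_γ = 0.5 × 16.8 × 1.37 × 24.4 × 0.6 = 168.48 kPa.
q_ult = 456.64 + 482.33 + 168.48 = 1107.4 kPa.

q_ult ≈ 1110 kPa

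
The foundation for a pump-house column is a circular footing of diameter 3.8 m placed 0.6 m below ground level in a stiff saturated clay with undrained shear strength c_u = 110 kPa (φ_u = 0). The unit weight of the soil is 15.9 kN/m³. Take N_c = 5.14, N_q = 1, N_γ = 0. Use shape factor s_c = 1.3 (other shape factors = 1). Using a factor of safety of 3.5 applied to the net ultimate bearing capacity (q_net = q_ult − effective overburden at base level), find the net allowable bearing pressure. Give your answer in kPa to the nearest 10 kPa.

q_all(net) ≈ 210 kPa

Effective surcharge at the founding depth q = γ·D_f = 15.9 × 0.6 = 9.54 kPa.
q_ult = c·N_c·s_c + q·N_q
     = 110 × 5.14 × 1.3 + 9.54 × 1
     = 735.02 + 9.54 = 744.56 kPa.
Net ultimate: q_net = 744.56 − 9.54 = 735.02 kPa.
q_all(net) = 735.02 / 3.5 = 210.01 kPa.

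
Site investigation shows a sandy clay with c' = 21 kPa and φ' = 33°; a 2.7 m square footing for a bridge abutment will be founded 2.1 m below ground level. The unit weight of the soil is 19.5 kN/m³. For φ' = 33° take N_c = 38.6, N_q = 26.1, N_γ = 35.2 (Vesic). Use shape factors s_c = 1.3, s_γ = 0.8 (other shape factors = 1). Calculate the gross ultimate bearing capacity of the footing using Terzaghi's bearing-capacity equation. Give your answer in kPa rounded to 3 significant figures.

q = γ·D_f = 19.5 × 2.1 = 40.95 kPa.
c·N_c·s_c = 21 × 38.6 × 1.3 = 1053.8 kPa
q·N_q = 40.95 × 26.1 = 1068.8 kPa
0.5·γ·B·N_γ·s_γ = 0.5 × 19.5 × 2.7 × 35.2 × 0.8 = 741.31 kPa
q_ult = 1053.8 + 1068.8 + 741.31 = 2863.9 kPa.

q_ult ≈ 2860 kPa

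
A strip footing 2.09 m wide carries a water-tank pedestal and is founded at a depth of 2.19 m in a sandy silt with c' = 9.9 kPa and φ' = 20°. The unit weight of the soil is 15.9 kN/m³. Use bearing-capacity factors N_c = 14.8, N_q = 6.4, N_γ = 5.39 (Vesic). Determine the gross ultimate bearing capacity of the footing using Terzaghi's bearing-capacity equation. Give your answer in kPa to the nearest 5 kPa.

q_ult ≈ 460 kPa

Overburden at base level: q = 15.9 × 2.19 = 34.821 kPa.
Cohesion term c·N_c = 9.9 × 14.8 = 146.52 kPa; surcharge term q·N_q = 34.821 × 6.4 = 222.85 kPa; self-weight term 0.5·γ·B·N_γ = 0.5 × 15.9 × 2.09 × 5.39 = 89.558 kPa.
q_ult = 146.52 + 222.85 + 89.558 = 458.93 kPa.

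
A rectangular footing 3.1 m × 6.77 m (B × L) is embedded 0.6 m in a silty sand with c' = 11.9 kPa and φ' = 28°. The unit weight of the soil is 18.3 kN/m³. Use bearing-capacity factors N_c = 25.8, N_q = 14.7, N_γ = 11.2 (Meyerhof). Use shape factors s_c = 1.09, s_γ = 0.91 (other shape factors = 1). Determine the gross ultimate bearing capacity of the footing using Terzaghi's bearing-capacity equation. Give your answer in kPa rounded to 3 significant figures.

Effective surcharge at the founding depth q = γ·D_f = 18.3 × 0.6 = 10.98 kPa.
q_ult = c·N_c·s_c + q·N_q + 0.5·γ·B·N_γ·s_γ
     = 11.9 × 25.8 × 1.09 + 10.98 × 14.7 + 0.5 × 18.3 × 3.1 × 11.2 × 0.91
     = 334.65 + 161.41 + 289.1 = 785.15 kPa.

q_ult ≈ 785 kPa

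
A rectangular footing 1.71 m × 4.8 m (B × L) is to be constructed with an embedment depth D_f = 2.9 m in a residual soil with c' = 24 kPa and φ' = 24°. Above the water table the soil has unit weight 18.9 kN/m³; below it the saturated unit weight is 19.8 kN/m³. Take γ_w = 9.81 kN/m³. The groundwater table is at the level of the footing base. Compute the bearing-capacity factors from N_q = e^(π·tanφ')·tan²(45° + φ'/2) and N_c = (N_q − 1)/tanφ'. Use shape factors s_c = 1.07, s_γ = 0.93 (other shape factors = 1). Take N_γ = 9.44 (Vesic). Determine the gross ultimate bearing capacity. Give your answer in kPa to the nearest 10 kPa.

tan24° = 0.4452, so N_q = e^(π×0.4452)·tan²(57°) = 4.05 × 2.371 = 9.6.
N_c = (9.6 − 1)/tan24° = 19.32.
Overburden at base level: q = 18.9 × 2.9 = 54.81 kPa.
Below the base the soil is submerged, so the ½γBN_γ term uses γ' = 19.8 − 9.81 = 9.99 kN/m³.
Cohesion term c·N_c·s_c = 24 × 19.324 × 1.07 = 496.23 kPa; surcharge term q·N_q = 54.81 × 9.6034 = 526.36 kPa; self-weight term 0.5·γ·B·N_γ·s_γ = 0.5 × 9.99 × 1.71 × 9.44 × 0.93 = 74.987 kPa.
q_ult = 496.23 + 526.36 + 74.987 = 1097.6 kPa.

q_ult ≈ 1100 kPa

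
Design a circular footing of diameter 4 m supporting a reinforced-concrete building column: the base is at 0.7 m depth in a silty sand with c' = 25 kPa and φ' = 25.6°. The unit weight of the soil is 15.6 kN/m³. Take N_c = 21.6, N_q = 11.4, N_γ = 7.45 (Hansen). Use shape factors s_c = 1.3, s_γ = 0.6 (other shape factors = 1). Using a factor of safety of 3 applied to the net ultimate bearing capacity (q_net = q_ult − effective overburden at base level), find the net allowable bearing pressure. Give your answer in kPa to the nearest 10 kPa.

q = γ·D_f = 15.6 × 0.7 = 10.92 kPa.
c·N_c·s_c = 25 × 21.6 × 1.3 = 702 kPa
q·N_q = 10.92 × 11.4 = 124.49 kPa
0.5·γ·B·N_γ·s_γ = 0.5 × 15.6 × 4 × 7.45 × 0.6 = 139.46 kPa
q_ult = 702 + 124.49 + 139.46 = 965.95 kPa.
Net ultimate: q_net = 965.95 − 10.92 = 955.03 kPa.
q_all(net) = 955.03 / 3 = 318.34 kPa.

q_all(net) ≈ 320 kPa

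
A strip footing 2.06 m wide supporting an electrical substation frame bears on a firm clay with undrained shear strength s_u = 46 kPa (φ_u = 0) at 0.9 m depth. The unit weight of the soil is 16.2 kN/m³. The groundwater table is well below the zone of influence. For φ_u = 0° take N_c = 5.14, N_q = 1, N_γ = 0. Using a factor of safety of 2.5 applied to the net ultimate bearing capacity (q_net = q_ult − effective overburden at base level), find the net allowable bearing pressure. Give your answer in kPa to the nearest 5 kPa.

q_all(net) ≈ 95 kPa

Overburden at base level: q = 16.2 × 0.9 = 14.58 kPa.
Cohesion term c·N_c = 46 × 5.14 = 236.44 kPa; surcharge term q·N_q = 14.58 × 1 = 14.58 kPa.
q_ult = 236.44 + 14.58 = 251.02 kPa.
Net ultimate: q_net = 251.02 − 14.58 = 236.44 kPa.
q_all(net) = 236.44 / 2.5 = 94.576 kPa.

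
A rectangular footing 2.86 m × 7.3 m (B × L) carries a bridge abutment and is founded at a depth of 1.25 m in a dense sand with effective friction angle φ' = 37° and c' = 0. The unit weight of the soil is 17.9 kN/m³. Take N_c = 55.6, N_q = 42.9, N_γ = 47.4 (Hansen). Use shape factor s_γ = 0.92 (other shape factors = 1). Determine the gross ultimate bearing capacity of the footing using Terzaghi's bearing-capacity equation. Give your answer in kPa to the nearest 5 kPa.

Overburden at base level: q = 17.9 × 1.25 = 22.375 kPa.
Surcharge term q·N_q = 22.375 × 42.9 = 959.89 kPa; self-weight term 0.5·γ·B·N_γ·s_γ = 0.5 × 17.9 × 2.86 × 47.4 × 0.92 = 1116.2 kPa.
q_ult = 959.89 + 1116.2 = 2076.1 kPa.

q_ult ≈ 2075 kPa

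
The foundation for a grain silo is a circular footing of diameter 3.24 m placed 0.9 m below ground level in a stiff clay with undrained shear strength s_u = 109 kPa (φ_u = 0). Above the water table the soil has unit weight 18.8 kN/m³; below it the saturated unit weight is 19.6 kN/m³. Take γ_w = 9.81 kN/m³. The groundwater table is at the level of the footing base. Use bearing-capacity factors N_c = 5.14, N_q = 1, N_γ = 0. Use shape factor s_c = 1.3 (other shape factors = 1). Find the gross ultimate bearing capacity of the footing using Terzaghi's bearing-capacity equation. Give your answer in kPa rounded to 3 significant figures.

q_ult ≈ 745 kPa

q = γ·D_f = 18.8 × 0.9 = 16.92 kPa.
c·N_c·s_c = 109 × 5.14 × 1.3 = 728.34 kPa
q·N_q = 16.92 × 1 = 16.92 kPa
q_ult = 728.34 + 16.92 = 745.26 kPa.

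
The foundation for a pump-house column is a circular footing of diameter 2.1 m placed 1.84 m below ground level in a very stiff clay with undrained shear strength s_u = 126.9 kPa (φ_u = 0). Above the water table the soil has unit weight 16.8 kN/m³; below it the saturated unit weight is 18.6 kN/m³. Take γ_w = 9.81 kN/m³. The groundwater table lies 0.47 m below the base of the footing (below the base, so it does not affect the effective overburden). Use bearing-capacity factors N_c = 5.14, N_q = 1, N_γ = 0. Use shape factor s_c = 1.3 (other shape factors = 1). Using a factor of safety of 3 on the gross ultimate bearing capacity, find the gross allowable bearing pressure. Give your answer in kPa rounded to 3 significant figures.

Overburden at base level: q = 16.8 × 1.84 = 30.912 kPa.
Cohesion term c·N_c·s_c = 126.9 × 5.14 × 1.3 = 847.95 kPa; surcharge term q·N_q = 30.912 × 1 = 30.912 kPa.
q_ult = 847.95 + 30.912 = 878.86 kPa.
q_all = 878.86 / 3 = 292.95 kPa.

q_all ≈ 293 kPa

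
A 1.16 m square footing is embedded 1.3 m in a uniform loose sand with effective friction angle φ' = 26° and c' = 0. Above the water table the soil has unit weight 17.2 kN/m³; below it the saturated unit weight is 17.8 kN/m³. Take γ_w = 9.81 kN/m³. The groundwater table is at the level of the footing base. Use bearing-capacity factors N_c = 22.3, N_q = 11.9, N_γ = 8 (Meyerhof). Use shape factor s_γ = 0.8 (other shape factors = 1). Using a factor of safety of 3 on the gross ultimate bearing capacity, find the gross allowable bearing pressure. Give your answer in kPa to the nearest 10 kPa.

q_all ≈ 100 kPa

Effective surcharge at the founding depth q = γ·D_f = 17.2 × 1.3 = 22.36 kPa.
The water table coincides with the base, so in the self-weight term γ → γ' = 7.99 kN/m³.
q_ult = q·N_q + 0.5·γ·B·N_γ·s_γ
     = 22.36 × 11.9 + 0.5 × 7.99 × 1.16 × 8 × 0.8
     = 266.08 + 29.659 = 295.74 kPa.
q_all = 295.74 / 3 = 98.581 kPa.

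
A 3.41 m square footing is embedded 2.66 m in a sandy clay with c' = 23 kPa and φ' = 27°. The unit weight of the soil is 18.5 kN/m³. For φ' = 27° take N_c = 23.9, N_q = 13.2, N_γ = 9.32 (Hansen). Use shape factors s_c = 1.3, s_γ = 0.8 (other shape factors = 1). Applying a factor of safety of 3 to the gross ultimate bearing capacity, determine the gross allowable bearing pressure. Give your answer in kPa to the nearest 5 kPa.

q = γ·D_f = 18.5 × 2.66 = 49.21 kPa.
c·N_c·s_c = 23 × 23.9 × 1.3 = 714.61 kPa
q·N_q = 49.21 × 13.2 = 649.57 kPa
0.5·γ·B·N_γ·s_γ = 0.5 × 18.5 × 3.41 × 9.32 × 0.8 = 235.18 kPa
q_ult = 714.61 + 649.57 + 235.18 = 1599.4 kPa.
q_all = q_ult / FS = 1599.4 / 3 = 533.12 kPa.

q_all ≈ 535 kPa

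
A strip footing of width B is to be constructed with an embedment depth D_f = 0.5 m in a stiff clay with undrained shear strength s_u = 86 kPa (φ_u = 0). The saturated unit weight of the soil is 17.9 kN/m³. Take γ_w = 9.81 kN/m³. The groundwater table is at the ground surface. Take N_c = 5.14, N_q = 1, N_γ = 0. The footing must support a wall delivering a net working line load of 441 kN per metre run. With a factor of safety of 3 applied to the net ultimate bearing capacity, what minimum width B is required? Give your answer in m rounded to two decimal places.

B = 2.99 m

Water table at ground surface, so effective unit weight γ' = 17.9 − 9.81 = 8.09 kN/m³ is used throughout; overburden q = 8.09 × 0.5 = 4.045 kPa.
Cohesion term c·N_c = 86 × 5.14 = 442.04 kPa; surcharge term q·N_q = 4.045 × 1 = 4.045 kPa.
q_ult = 442.04 + 4.045 = 446.08 kPa.
For φ = 0 the ½γBN_γ term vanishes, so q_ult is independent of B. q_net = 446.08 − 4.045 = 442.04 kPa; q_all(net) = 442.04/3 = 147.35 kPa.
Required width B = w / q_all(net) = 441 / 147.35 = 2.993 m.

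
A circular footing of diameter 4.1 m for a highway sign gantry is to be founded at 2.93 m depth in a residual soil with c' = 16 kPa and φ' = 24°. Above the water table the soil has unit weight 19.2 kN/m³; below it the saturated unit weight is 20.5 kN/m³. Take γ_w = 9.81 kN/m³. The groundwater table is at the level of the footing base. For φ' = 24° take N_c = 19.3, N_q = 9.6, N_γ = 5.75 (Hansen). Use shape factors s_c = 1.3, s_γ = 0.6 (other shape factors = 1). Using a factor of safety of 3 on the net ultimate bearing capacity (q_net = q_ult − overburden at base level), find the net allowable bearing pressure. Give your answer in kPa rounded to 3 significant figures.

q_all(net) ≈ 320 kPa

Overburden at base level: q = 19.2 × 2.93 = 56.256 kPa.
Below the base the soil is submerged, so the ½γBN_γ term uses γ' = 20.5 − 9.81 = 10.69 kN/m³.
Cohesion term c·N_c·s_c = 16 × 19.3 × 1.3 = 401.44 kPa; surcharge term q·N_q = 56.256 × 9.6 = 540.06 kPa; self-weight term 0.5·γ·B·N_γ·s_γ = 0.5 × 10.69 × 4.1 × 5.75 × 0.6 = 75.605 kPa.
q_ult = 401.44 + 540.06 + 75.605 = 1017.1 kPa.
q_net = 1017.1 − 56.256 = 960.85 kPa.
q_all(net) = 960.85 / 3 = 320.28 kPa.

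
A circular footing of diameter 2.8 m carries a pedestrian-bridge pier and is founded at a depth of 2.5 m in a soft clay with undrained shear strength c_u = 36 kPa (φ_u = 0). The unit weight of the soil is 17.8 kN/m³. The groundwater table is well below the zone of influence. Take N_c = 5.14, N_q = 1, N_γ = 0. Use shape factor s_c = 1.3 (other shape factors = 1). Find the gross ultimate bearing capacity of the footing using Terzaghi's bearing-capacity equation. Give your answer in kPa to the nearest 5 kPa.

Overburden at base level: q = 17.8 × 2.5 = 44.5 kPa.
Cohesion term c·N_c·s_c = 36 × 5.14 × 1.3 = 240.55 kPa; surcharge term q·N_q = 44.5 × 1 = 44.5 kPa.
q_ult = 240.55 + 44.5 = 285.05 kPa.

q_ult ≈ 285 kPa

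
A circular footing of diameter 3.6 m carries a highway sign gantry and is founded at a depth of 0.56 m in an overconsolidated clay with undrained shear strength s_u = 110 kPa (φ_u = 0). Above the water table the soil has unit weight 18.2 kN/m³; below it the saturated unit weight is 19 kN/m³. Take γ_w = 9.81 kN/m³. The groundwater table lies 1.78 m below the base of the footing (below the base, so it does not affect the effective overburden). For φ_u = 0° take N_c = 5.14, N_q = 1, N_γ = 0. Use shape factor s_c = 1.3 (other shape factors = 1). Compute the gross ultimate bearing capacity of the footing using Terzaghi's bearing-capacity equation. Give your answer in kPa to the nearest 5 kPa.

q = γ·D_f = 18.2 × 0.56 = 10.192 kPa.
c·N_c·s_c = 110 × 5.14 × 1.3 = 735.02 kPa
q·N_q = 10.192 × 1 = 10.192 kPa
q_ult = 735.02 + 10.192 = 745.21 kPa.

q_ult ≈ 745 kPa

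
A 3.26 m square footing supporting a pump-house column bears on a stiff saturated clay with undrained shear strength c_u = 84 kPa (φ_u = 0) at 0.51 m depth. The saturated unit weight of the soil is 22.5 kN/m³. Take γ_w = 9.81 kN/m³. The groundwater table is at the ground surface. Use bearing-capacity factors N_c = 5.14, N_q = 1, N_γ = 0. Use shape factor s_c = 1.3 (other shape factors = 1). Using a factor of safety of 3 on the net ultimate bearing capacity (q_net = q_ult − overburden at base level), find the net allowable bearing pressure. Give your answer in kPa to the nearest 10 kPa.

q_all(net) ≈ 190 kPa

With the water table at the surface the whole profile is submerged: γ' = 22.5 − 9.81 = 12.69 kN/m³, so q = γ'·D_f = 6.4719 kPa.
q_ult = c·N_c·s_c + q·N_q
     = 84 × 5.14 × 1.3 + 6.4719 × 1
     = 561.29 + 6.4719 = 567.76 kPa.
q_net = 567.76 − 6.4719 = 561.29 kPa.
q_all(net) = 561.29 / 3 = 187.1 kPa.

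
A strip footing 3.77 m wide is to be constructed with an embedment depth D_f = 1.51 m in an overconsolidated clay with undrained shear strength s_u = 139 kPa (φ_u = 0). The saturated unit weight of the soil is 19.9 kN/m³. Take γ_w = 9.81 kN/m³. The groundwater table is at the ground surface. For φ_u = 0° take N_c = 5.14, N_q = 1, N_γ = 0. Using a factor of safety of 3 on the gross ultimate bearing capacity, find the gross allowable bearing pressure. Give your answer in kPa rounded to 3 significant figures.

With the water table at the surface the whole profile is submerged: γ' = 19.9 − 9.81 = 10.09 kN/m³, so q = γ'·D_f = 15.236 kPa.
q_ult = c·N_c + q·N_q
     = 139 × 5.14 + 15.236 × 1
     = 714.46 + 15.236 = 729.7 kPa.
q_all = 729.7 / 3 = 243.23 kPa.

q_all ≈ 243 kPa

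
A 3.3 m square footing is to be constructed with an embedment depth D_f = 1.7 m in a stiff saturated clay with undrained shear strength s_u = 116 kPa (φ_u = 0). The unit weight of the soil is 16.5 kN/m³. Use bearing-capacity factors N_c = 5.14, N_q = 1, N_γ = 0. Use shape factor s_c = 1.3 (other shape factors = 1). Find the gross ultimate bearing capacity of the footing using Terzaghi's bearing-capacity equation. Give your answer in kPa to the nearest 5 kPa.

q = γ·D_f = 16.5 × 1.7 = 28.05 kPa.
c·N_c·s_c = 116 × 5.14 × 1.3 = 775.11 kPa
q·N_q = 28.05 × 1 = 28.05 kPa
q_ult = 775.11 + 28.05 = 803.16 kPa.

q_ult ≈ 805 kPa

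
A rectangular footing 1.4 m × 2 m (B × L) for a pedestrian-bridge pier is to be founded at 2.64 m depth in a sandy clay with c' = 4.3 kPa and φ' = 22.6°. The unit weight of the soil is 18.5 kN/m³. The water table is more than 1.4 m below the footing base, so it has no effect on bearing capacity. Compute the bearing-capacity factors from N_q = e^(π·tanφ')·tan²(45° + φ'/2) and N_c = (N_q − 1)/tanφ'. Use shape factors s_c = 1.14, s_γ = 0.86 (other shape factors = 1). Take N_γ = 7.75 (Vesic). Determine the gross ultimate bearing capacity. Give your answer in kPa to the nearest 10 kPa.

tan22.6° = 0.4163, so N_q = e^(π×0.4163)·tan²(56.3°) = 3.698 × 2.248 = 8.31.
N_c = (8.31 − 1)/tan22.6° = 17.57.
Effective surcharge at the founding depth q = γ·D_f = 18.5 × 2.64 = 48.84 kPa.
q_ult = c·N_c·s_c + q·N_q + 0.5·γ·B·N_γ·s_γ
     = 4.3 × 17.57 × 1.14 + 48.84 × 8.3136 + 0.5 × 18.5 × 1.4 × 7.75 × 0.86
     = 86.128 + 406.04 + 86.312 = 578.48 kPa.

q_ult ≈ 580 kPa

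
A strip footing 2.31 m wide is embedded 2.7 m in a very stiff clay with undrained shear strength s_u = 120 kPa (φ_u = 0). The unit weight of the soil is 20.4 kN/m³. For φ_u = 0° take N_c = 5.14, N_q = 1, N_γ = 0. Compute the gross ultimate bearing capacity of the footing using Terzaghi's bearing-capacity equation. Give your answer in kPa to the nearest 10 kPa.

Effective surcharge at the founding depth q = γ·D_f = 20.4 × 2.7 = 55.08 kPa.
q_ult = c·N_c + q·N_q
     = 120 × 5.14 + 55.08 × 1
     = 616.8 + 55.08 = 671.88 kPa.

q_ult ≈ 670 kPa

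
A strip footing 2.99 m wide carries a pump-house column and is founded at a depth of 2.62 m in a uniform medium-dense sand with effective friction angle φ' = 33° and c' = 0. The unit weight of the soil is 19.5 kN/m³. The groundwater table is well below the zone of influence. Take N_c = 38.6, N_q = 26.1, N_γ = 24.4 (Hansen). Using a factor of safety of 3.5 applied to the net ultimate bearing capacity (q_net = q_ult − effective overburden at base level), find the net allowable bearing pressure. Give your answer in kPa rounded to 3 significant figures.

q_all(net) ≈ 570 kPa

q = γ·D_f = 19.5 × 2.62 = 51.09 kPa.
q·N_q = 51.09 × 26.1 = 1333.4 kPa
0.5·γ·B·N_γ = 0.5 × 19.5 × 2.99 × 24.4 = 711.32 kPa
q_ult = 1333.4 + 711.32 = 2044.8 kPa.
Net ultimate: q_net = 2044.8 − 51.09 = 1993.7 kPa.
q_all(net) = 1993.7 / 3.5 = 569.62 kPa.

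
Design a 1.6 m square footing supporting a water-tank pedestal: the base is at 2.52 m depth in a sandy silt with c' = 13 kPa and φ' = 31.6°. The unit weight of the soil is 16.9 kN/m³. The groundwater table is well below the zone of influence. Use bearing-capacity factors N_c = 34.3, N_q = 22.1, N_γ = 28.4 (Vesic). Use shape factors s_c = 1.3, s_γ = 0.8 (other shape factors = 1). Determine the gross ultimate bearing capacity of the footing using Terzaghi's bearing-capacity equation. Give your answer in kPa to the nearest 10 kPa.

q = γ·D_f = 16.9 × 2.52 = 42.588 kPa.
c·N_c·s_c = 13 × 34.3 × 1.3 = 579.67 kPa
q·N_q = 42.588 × 22.1 = 941.19 kPa
0.5·γ·B·N_γ·s_γ = 0.5 × 16.9 × 1.6 × 28.4 × 0.8 = 307.17 kPa
q_ult = 579.67 + 941.19 + 307.17 = 1828 kPa.

q_ult ≈ 1830 kPa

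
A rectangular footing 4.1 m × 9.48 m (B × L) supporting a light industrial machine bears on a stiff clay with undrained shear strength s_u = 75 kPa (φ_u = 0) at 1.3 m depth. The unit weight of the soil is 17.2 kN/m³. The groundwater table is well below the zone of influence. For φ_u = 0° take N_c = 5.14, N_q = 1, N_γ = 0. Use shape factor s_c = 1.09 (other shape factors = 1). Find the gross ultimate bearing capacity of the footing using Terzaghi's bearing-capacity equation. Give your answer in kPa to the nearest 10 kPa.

Effective surcharge at the founding depth q = γ·D_f = 17.2 × 1.3 = 22.36 kPa.
q_ult = c·N_c·s_c + q·N_q
     = 75 × 5.14 × 1.09 + 22.36 × 1
     = 420.2 + 22.36 = 442.56 kPa.

q_ult ≈ 440 kPa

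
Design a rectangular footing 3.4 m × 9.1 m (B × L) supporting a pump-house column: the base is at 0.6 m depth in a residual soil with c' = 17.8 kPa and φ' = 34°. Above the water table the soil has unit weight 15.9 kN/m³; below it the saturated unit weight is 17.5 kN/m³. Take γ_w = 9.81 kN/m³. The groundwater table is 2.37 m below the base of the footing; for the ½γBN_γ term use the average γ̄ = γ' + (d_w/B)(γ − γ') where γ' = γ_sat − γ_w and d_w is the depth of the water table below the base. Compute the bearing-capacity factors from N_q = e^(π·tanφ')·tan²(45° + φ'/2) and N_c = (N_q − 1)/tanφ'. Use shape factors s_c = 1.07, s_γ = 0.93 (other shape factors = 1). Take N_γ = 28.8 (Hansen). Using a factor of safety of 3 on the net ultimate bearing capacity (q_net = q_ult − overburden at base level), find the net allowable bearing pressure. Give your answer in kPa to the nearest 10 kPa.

N_q = e^(π·tan34°)·tan²(62°) = 29.44; N_c = (N_q − 1)/tanφ' = 42.16.
q = γ·D_f = 15.9 × 0.6 = 9.54 kPa.
γ' = 7.69 kN/m³; averaging over the depth B below the base, γ̄ = γ' + (d_w/B)(γ − γ') = 13.413 kN/m³.
c·N_c·s_c = 17.8 × 42.164 × 1.07 = 803.05 kPa
q·N_q = 9.54 × 29.44 = 280.86 kPa
0.5·γ·B·N_γ·s_γ = 0.5 × 13.413 × 3.4 × 28.8 × 0.93 = 610.72 kPa
q_ult = 803.05 + 280.86 + 610.72 = 1694.6 kPa.
q_net = 1694.6 − 9.54 = 1685.1 kPa.
q_all(net) = 1685.1 / 3 = 561.7 kPa.

q_all(net) ≈ 560 kPa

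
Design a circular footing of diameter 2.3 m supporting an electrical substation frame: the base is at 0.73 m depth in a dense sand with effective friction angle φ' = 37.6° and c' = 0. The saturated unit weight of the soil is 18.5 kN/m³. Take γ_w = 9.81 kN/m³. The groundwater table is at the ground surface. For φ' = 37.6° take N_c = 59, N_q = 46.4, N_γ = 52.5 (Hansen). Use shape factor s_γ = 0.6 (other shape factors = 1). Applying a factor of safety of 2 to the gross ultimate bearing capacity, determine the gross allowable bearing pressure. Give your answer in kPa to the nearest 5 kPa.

With the water table at the surface the whole profile is submerged: γ' = 18.5 − 9.81 = 8.69 kN/m³, so q = γ'·D_f = 6.3437 kPa; the same γ' applies in the ½γBN_γ term.
q_ult = q·N_q + 0.5·γ·B·N_γ·s_γ
     = 6.3437 × 46.4 + 0.5 × 8.69 × 2.3 × 52.5 × 0.6
     = 294.35 + 314.8 = 609.14 kPa.
q_all = q_ult / FS = 609.14 / 2 = 304.57 kPa.

q_all ≈ 305 kPa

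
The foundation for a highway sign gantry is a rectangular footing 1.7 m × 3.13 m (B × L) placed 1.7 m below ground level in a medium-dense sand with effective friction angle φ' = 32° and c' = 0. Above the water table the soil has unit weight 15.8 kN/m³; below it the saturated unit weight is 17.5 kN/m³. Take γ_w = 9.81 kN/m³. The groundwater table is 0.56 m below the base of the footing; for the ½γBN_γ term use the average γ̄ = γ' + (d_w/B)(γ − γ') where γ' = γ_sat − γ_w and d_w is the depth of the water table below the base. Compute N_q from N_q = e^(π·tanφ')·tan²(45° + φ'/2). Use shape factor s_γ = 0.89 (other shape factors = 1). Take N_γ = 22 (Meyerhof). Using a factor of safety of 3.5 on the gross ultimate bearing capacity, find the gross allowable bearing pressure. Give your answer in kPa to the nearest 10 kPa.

N_q = e^(π·tan32°)·tan²(61°) = 23.18.
Overburden at base level: q = 15.8 × 1.7 = 26.86 kPa.
The water table is 0.56 m below the base (< B = 1.7 m), so the ½γBN_γ term uses γ̄ = γ' + (d_w/B)(γ − γ') = 7.69 + (0.56/1.7)(15.8 − 7.69) = 10.362 kN/m³.
Surcharge term q·N_q = 26.86 × 23.177 = 622.53 kPa; self-weight term 0.5·γ·B·N_γ·s_γ = 0.5 × 10.362 × 1.7 × 22 × 0.89 = 172.45 kPa.
q_ult = 622.53 + 172.45 = 794.98 kPa.
q_all = 794.98 / 3.5 = 227.14 kPa.

q_all ≈ 230 kPa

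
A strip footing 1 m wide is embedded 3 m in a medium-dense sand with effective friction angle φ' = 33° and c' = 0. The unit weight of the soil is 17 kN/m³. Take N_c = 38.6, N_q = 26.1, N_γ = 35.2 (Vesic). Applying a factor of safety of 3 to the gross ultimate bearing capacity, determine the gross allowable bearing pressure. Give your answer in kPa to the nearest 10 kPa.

Effective surcharge at the founding depth q = γ·D_f = 17 × 3 = 51 kPa.
q_ult = q·N_q + 0.5·γ·B·N_γ
     = 51 × 26.1 + 0.5 × 17 × 1 × 35.2
     = 1331.1 + 299.2 = 1630.3 kPa.
q_all = q_ult / FS = 1630.3 / 3 = 543.43 kPa.

q_all ≈ 540 kPa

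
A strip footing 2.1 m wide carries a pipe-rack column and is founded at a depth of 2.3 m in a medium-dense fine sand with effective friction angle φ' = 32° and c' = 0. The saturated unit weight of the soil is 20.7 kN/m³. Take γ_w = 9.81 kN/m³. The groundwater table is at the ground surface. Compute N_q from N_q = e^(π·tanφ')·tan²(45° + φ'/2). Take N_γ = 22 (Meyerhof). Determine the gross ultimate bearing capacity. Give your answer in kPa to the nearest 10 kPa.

tan32° = 0.6249, so N_q = e^(π×0.6249)·tan²(61°) = 7.121 × 3.255 = 23.18.
γ' = 20.7 − 9.81 = 10.89 kN/m³ (submerged throughout). q = 10.89 × 2.3 = 25.047 kPa; the same γ' applies in the ½γBN_γ term.
q·N_q = 25.047 × 23.177 = 580.51 kPa
0.5·γ·B·N_γ = 0.5 × 10.89 × 2.1 × 22 = 251.56 kPa
q_ult = 580.51 + 251.56 = 832.07 kPa.

q_ult ≈ 830 kPa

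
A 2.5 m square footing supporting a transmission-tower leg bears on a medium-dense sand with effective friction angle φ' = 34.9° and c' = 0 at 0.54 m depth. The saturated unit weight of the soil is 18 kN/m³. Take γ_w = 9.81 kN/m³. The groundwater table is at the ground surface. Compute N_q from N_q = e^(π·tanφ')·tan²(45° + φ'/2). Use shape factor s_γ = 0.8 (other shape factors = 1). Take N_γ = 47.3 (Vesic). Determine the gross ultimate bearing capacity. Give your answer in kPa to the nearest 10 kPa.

tan34.9° = 0.6976, so N_q = e^(π×0.6976)·tan²(62.45°) = 8.95 × 3.674 = 32.89.
With the water table at the surface the whole profile is submerged: γ' = 18 − 9.81 = 8.19 kN/m³, so q = γ'·D_f = 4.4226 kPa; the same γ' applies in the ½γBN_γ term.
q_ult = q·N_q + 0.5·γ·B·N_γ·s_γ
     = 4.4226 × 32.885 + 0.5 × 8.19 × 2.5 × 47.3 × 0.8
     = 145.44 + 387.39 = 532.82 kPa.

q_ult ≈ 530 kPa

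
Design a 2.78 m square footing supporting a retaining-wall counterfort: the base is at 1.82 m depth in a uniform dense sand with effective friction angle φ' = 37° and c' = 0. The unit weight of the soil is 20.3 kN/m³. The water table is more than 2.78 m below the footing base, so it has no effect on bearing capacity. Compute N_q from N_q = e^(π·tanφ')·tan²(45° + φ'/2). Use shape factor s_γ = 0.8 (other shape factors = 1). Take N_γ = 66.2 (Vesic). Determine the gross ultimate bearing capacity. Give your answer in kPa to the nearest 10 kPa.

tan37° = 0.7536, so N_q = e^(π×0.7536)·tan²(63.5°) = 10.669 × 4.023 = 42.92.
Overburden at base level: q = 20.3 × 1.82 = 36.946 kPa.
Surcharge term q·N_q = 36.946 × 42.92 = 1585.7 kPa; self-weight term 0.5·γ·B·N_γ·s_γ = 0.5 × 20.3 × 2.78 × 66.2 × 0.8 = 1494.4 kPa.
q_ult = 1585.7 + 1494.4 = 3080.1 kPa.

q_ult ≈ 3080 kPa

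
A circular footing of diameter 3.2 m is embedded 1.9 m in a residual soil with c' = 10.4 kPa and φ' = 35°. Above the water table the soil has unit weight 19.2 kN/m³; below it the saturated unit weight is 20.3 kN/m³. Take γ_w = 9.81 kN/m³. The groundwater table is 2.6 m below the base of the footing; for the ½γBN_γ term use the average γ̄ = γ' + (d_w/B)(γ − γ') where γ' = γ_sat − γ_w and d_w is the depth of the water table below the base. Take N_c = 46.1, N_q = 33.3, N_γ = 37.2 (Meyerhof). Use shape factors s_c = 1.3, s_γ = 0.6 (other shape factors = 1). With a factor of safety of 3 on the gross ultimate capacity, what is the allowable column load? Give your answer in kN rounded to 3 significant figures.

P_all ≈ 6610 kN

q = γ·D_f = 19.2 × 1.9 = 36.48 kPa.
γ' = 10.49 kN/m³; averaging over the depth B below the base, γ̄ = γ' + (d_w/B)(γ − γ') = 17.567 kN/m³.
c·N_c·s_c = 10.4 × 46.1 × 1.3 = 623.27 kPa
q·N_q = 36.48 × 33.3 = 1214.8 kPa
0.5·γ·B·N_γ·s_γ = 0.5 × 17.567 × 3.2 × 37.2 × 0.6 = 627.35 kPa
q_ult = 623.27 + 1214.8 + 627.35 = 2465.4 kPa.
Gross allowable pressure q_all = 2465.4 / 3 = 821.8 kPa.
Footing area = 8.0425 m², so allowable column load = 821.8 × 8.0425 = 6609.3 kN.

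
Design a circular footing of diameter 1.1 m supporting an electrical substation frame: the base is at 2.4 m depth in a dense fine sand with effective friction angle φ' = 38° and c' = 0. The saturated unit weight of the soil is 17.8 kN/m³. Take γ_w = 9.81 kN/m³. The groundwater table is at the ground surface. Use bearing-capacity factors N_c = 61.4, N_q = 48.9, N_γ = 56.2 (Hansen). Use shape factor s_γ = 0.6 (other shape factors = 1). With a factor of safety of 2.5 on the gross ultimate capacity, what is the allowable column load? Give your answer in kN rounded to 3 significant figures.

γ' = 17.8 − 9.81 = 7.99 kN/m³ (submerged throughout). q = 7.99 × 2.4 = 19.176 kPa; the same γ' applies in the ½γBN_γ term.
q·N_q = 19.176 × 48.9 = 937.71 kPa
0.5·γ·B·N_γ·s_γ = 0.5 × 7.99 × 1.1 × 56.2 × 0.6 = 148.18 kPa
q_ult = 937.71 + 148.18 = 1085.9 kPa.
Gross allowable pressure q_all = 1085.9 / 2.5 = 434.36 kPa.
Footing area = 0.9503 m², so allowable column load = 434.36 × 0.9503 = 412.77 kN.

P_all ≈ 413 kN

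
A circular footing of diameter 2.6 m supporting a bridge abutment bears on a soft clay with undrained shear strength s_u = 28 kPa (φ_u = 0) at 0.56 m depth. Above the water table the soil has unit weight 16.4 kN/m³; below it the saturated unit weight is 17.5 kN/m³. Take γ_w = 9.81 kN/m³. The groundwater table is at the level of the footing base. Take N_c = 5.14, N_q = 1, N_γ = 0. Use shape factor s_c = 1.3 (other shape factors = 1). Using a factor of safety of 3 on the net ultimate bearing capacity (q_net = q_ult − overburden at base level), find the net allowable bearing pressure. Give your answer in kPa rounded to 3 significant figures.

q_all(net) ≈ 62.4 kPa

Effective surcharge at the founding depth q = γ·D_f = 16.4 × 0.56 = 9.184 kPa.
q_ult = c·N_c·s_c + q·N_q
     = 28 × 5.14 × 1.3 + 9.184 × 1
     = 187.1 + 9.184 = 196.28 kPa.
q_net = 196.28 − 9.184 = 187.1 kPa.
q_all(net) = 187.1 / 3 = 62.365 kPa.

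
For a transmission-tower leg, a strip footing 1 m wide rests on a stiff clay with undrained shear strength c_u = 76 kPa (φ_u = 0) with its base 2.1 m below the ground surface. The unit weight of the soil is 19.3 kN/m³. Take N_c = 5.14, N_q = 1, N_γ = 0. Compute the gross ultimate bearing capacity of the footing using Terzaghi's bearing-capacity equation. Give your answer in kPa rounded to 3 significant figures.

q_ult ≈ 431 kPa

Effective surcharge at the founding depth q = γ·D_f = 19.3 × 2.1 = 40.53 kPa.
q_ult = c·N_c + q·N_q
     = 76 × 5.14 + 40.53 × 1
     = 390.64 + 40.53 = 431.17 kPa.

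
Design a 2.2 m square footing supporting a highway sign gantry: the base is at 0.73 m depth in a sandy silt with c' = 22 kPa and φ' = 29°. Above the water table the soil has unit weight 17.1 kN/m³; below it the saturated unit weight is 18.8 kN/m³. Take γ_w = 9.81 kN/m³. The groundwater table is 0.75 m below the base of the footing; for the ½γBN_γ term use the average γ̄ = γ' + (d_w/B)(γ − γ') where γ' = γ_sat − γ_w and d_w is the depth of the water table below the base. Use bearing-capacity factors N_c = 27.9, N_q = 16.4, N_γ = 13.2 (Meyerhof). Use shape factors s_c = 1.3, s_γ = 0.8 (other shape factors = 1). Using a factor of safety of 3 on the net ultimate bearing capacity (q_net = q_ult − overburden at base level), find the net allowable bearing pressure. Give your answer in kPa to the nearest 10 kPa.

q_all(net) ≈ 380 kPa

Effective surcharge at the founding depth q = γ·D_f = 17.1 × 0.73 = 12.483 kPa.
With d_w = 0.75 m < B, γ̄ = 8.99 + (0.75/2.2) × (17.1 − 8.99) = 11.755 kN/m³.
q_ult = c·N_c·s_c + q·N_q + 0.5·γ·B·N_γ·s_γ
     = 22 × 27.9 × 1.3 + 12.483 × 16.4 + 0.5 × 11.755 × 2.2 × 13.2 × 0.8
     = 797.94 + 204.72 + 136.54 = 1139.2 kPa.
q_net = 1139.2 − 12.483 = 1126.7 kPa.
q_all(net) = 1126.7 / 3 = 375.57 kPa.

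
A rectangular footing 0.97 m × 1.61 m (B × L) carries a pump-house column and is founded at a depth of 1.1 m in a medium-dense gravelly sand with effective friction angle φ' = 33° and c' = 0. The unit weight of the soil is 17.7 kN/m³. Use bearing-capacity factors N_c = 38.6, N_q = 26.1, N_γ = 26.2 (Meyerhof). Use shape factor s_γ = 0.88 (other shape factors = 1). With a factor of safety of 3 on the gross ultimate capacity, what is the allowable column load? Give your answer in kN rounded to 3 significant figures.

q = γ·D_f = 17.7 × 1.1 = 19.47 kPa.
q·N_q = 19.47 × 26.1 = 508.17 kPa
0.5·γ·B·N_γ·s_γ = 0.5 × 17.7 × 0.97 × 26.2 × 0.88 = 197.92 kPa
q_ult = 508.17 + 197.92 = 706.09 kPa.
Gross allowable pressure q_all = 706.09 / 3 = 235.36 kPa.
Footing area = 1.5617 m², so allowable column load = 235.36 × 1.5617 = 367.57 kN.

P_all ≈ 368 kN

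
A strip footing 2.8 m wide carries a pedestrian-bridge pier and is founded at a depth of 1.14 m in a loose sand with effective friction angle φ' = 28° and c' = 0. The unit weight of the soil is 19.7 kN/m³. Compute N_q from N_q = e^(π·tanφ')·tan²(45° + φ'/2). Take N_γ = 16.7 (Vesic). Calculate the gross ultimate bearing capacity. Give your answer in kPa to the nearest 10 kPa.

tan28° = 0.5317, so N_q = e^(π×0.5317)·tan²(59°) = 5.314 × 2.77 = 14.72.
q = γ·D_f = 19.7 × 1.14 = 22.458 kPa.
q·N_q = 22.458 × 14.72 = 330.58 kPa
0.5·γ·B·N_γ = 0.5 × 19.7 × 2.8 × 16.7 = 460.59 kPa
q_ult = 330.58 + 460.59 = 791.17 kPa.

q_ult ≈ 790 kPa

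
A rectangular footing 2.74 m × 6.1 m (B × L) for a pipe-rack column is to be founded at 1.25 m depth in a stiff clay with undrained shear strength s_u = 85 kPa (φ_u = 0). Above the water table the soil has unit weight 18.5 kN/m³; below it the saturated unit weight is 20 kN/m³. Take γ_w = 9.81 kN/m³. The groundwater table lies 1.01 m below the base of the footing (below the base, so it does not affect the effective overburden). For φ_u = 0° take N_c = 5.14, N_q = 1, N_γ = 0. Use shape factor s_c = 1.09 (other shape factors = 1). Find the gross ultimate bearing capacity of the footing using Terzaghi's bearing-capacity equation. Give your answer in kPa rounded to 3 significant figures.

q_ult ≈ 499 kPa

Overburden at base level: q = 18.5 × 1.25 = 23.125 kPa.
Cohesion term c·N_c·s_c = 85 × 5.14 × 1.09 = 476.22 kPa; surcharge term q·N_q = 23.125 × 1 = 23.125 kPa.
q_ult = 476.22 + 23.125 = 499.35 kPa.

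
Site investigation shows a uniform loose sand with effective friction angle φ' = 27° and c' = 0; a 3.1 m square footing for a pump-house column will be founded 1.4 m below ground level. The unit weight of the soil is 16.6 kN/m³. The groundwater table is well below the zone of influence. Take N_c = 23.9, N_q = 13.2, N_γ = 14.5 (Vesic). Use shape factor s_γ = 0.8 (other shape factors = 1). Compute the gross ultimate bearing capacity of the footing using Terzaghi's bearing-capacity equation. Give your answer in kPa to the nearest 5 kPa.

q_ult ≈ 605 kPa

Overburden at base level: q = 16.6 × 1.4 = 23.24 kPa.
Surcharge term q·N_q = 23.24 × 13.2 = 306.77 kPa; self-weight term 0.5·γ·B·N_γ·s_γ = 0.5 × 16.6 × 3.1 × 14.5 × 0.8 = 298.47 kPa.
q_ult = 306.77 + 298.47 = 605.24 kPa.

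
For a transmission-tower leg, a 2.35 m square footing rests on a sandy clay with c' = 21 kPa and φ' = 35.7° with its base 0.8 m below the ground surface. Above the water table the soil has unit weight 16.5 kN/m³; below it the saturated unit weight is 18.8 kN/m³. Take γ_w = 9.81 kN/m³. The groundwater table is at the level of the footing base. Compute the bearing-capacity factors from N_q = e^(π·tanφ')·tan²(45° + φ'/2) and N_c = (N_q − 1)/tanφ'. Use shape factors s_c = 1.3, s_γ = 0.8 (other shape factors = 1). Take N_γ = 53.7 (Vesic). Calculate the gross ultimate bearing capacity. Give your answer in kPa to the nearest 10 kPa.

tan35.7° = 0.7186, so N_q = e^(π×0.7186)·tan²(62.85°) = 9.559 × 3.802 = 36.35.
N_c = (36.35 − 1)/tan35.7° = 49.19.
q = γ·D_f = 16.5 × 0.8 = 13.2 kPa.
For the ½γBN_γ term take γ' = 18.8 − 9.81 = 8.99 kN/m³ (soil below base is submerged).
c·N_c·s_c = 21 × 49.19 × 1.3 = 1342.9 kPa
q·N_q = 13.2 × 36.346 = 479.77 kPa
0.5·γ·B·N_γ·s_γ = 0.5 × 8.99 × 2.35 × 53.7 × 0.8 = 453.8 kPa
q_ult = 1342.9 + 479.77 + 453.8 = 2276.4 kPa.

q_ult ≈ 2280 kPa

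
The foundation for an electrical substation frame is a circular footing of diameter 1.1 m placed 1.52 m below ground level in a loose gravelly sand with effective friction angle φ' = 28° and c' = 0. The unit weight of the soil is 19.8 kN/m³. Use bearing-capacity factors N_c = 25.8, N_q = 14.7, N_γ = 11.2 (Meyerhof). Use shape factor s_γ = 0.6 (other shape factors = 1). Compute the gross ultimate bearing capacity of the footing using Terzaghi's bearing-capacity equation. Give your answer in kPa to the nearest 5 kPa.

q_ult ≈ 515 kPa

Overburden at base level: q = 19.8 × 1.52 = 30.096 kPa.
Surcharge term q·N_q = 30.096 × 14.7 = 442.41 kPa; self-weight term 0.5·γ·B·N_γ·s_γ = 0.5 × 19.8 × 1.1 × 11.2 × 0.6 = 73.181 kPa.
q_ult = 442.41 + 73.181 = 515.59 kPa.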